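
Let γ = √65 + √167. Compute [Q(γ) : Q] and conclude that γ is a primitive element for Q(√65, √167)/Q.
[Q(γ) : Q] = 4 (equivalently, Q(γ) = Q(√65, √167))

Obviously Q(γ) ⊆ Q(√65, √167), and [Q(√65, √167):Q] = 4 (since 65, 167 are distinct squarefree integers > 1 with 10855 not a perfect square). To show equality we compute the minimal polynomial of γ. From γ = √65 + √167: γ^2 = 65 + 2√(10855) + 167 = 232 + 2√(10855), so γ^2 - 232 = 2√(10855); squaring, (γ^2 - 232)^2 = 4·10855, i.e. γ^4 - 464γ^2 + 53824 - 43420 = 0, i.e. γ^4 - 464γ^2 + 10404 = 0. So γ is a root of x^4 - 464x^2 + 10404. This polynomial is irreducible over Q: it has no rational root (each ±√65 ± √167 is irrational), and any factorization into two quadratics over Q would force √(10855) ∈ Q (pairing opposite roots) or √65, √167 ∈ Q (other pairings), all impossible. Hence [Q(γ):Q] = 4 = [Q(√65, √167):Q], so Q(γ) = Q(√65, √167).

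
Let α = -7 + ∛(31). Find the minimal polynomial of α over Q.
m_α(x) = x^3 + 21x^2 + 147x + 312

Set β = α + 7 = ∛(31), so β^3 = 31. Then (α + 7)^3 - 31 = 0, i.e. α is a root of g(x) = (x + 7)^3 - 31 = x^3 + 21x^2 + 147x + 312. Since g(x) = h(x + 7) where h(x) = x^3 - 31, and h is irreducible over Q (because 31 is not a perfect cube, so h has no rational root, and a monic cubic with no rational root is irreducible), g is also irreducible (irreducibility is preserved under the substitution x → x + 7). Hence m_α(x) = x^3 + 21x^2 + 147x + 312.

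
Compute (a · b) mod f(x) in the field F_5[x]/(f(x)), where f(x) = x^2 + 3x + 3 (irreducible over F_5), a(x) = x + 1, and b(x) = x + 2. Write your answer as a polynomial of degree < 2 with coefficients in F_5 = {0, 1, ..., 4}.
a · b ≡ 4 (mod f(x))

Multiply in F_5[x]: a(x)·b(x) = (x + 1)·(x + 2) = x^2 + 3x + 2. This has degree ≥ 2, so divide by f(x) over F_5: x^2 + 3x + 2 = (1)·(x^2 + 3x + 3) + (4). Hence a·b ≡ 4 (mod f). (F_5[x]/(f) is a field with 5^2 = 25 elements since f is irreducible of degree 2.)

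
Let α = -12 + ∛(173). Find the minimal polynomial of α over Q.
m_α(x) = x^3 + 36x^2 + 432x + 1555

Set β = α + 12 = ∛(173), so β^3 = 173. Then (α + 12)^3 - 173 = 0, i.e. α is a root of g(x) = (x + 12)^3 - 173 = x^3 + 36x^2 + 432x + 1555. Since g(x) = h(x + 12) where h(x) = x^3 - 173, and h is irreducible over Q (because 173 is not a perfect cube, so h has no rational root, and a monic cubic with no rational root is irreducible), g is also irreducible (irreducibility is preserved under the substitution x → x + 12). Hence m_α(x) = x^3 + 36x^2 + 432x + 1555.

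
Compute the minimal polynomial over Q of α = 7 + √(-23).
m_α(x) = x^2 - 14x + 72

From α - 7 = √(-23), squaring gives (α - 7)^2 = -23, i.e. α^2 - 14α + 49 = -23, so α^2 - 14α + 72 = 0. The discriminant of x^2 - 14x + 72 is (-14)^2 - 4·(72) = 196 - 288 = -92, and 4·(-23) is not a perfect square in Q since -23 is squarefree and ≠ 1. Hence x^2 - 14x + 72 is irreducible over Q and is the minimal polynomial of α.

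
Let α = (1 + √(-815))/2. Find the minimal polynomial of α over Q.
m_α(x) = x^2 - x + 204

From 2α - 1 = √(-815), squaring gives (2α - 1)^2 = -815, i.e. 4α^2 - 4α + 1 = -815, so α^2 - α + (1 + 815)/4 = 0. Since -815 ≡ 1 (mod 4), (1 + 815)/4 = 204 ∈ Z. The polynomial x^2 - x + 204 has discriminant 1 - 4·(204) = -815, which is not a perfect square in Q (d = -815 is squarefree and ≠ 1), so x^2 - x + 204 is irreducible over Q. It is the minimal polynomial of α.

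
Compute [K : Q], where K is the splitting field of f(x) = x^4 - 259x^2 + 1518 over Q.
[K : Q] = 4

Solving the quadratic in x^2: x^2 = (259 ± √(259^2 - 4·1518))/2 = (259 ± √61009)/2 = (259 ± 247)/2, giving x^2 = 253 or x^2 = 6. So f(x) = (x^2 - 253)(x^2 - 6) and the roots of f are ±√253, ±√6. Hence the splitting field is K = Q(√253, √6). Since 253 and 6 are distinct squarefree integers > 1, their product 1518 is not a perfect square, so √6 ∉ Q(√253). By the tower law [K:Q] = [Q(√253,√6):Q(√253)] · [Q(√253):Q] = 2 · 2 = 4.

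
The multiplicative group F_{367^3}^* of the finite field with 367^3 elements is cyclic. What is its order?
|F_{367^3}^*| = 49430862

F_{367^3} has 367^3 = 49430863 elements; its multiplicative group consists of all nonzero elements, so |F_{367^3}^*| = 49430863 - 1 = 49430862. (It is cyclic since any finite subgroup of the multiplicative group of a field is cyclic.)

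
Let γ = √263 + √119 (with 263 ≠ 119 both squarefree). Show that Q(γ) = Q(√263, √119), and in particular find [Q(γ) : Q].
[Q(γ) : Q] = 4 (equivalently, Q(γ) = Q(√263, √119))

Obviously Q(γ) ⊆ Q(√263, √119), and [Q(√263, √119):Q] = 4 (since 263, 119 are distinct squarefree integers > 1 with 31297 not a perfect square). To show equality we compute the minimal polynomial of γ. From γ = √263 + √119: γ^2 = 263 + 2√(31297) + 119 = 382 + 2√(31297), so γ^2 - 382 = 2√(31297); squaring, (γ^2 - 382)^2 = 4·31297, i.e. γ^4 - 764γ^2 + 145924 - 125188 = 0, i.e. γ^4 - 764γ^2 + 20736 = 0. So γ is a root of x^4 - 764x^2 + 20736. This polynomial is irreducible over Q: it has no rational root (each ±√263 ± √119 is irrational), and any factorization into two quadratics over Q would force √(31297) ∈ Q (pairing opposite roots) or √263, √119 ∈ Q (other pairings), all impossible. Hence [Q(γ):Q] = 4 = [Q(√263, √119):Q], so Q(γ) = Q(√263, √119).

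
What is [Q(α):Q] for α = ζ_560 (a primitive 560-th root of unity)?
[Q(α):Q] = 192

The minimal polynomial of ζ_560 over Q is the 560-th cyclotomic polynomial Φ_560(x), which is irreducible over Q and has degree φ(560) = 192. Hence [Q(α):Q] = φ(560) = 192.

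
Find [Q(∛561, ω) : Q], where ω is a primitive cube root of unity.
[Q(∛561, ω) : Q] = 6

[Q(∛561):Q] = 3 (min poly x^3 - 561, irreducible since 561 is not a perfect cube). [Q(ω):Q] = 2 (min poly x^2 + x + 1). Since Q(∛561) ⊂ R and ω ∉ R, we have ω ∉ Q(∛561), so x^2 + x + 1 remains irreducible over Q(∛561) and [Q(∛561, ω) : Q(∛561)] = 2. By the tower law, [Q(∛561, ω) : Q] = 3 · 2 = 6. (In fact Q(∛561, ω) is the splitting field of x^3 - 561 over Q.)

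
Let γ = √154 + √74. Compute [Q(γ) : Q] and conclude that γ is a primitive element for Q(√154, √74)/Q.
[Q(γ) : Q] = 4 (equivalently, Q(γ) = Q(√154, √74))

Obviously Q(γ) ⊆ Q(√154, √74), and [Q(√154, √74):Q] = 4 (since 154, 74 are distinct squarefree integers > 1 with 11396 not a perfect square). To show equality we compute the minimal polynomial of γ. From γ = √154 + √74: γ^2 = 154 + 2√(11396) + 74 = 228 + 2√(11396), so γ^2 - 228 = 2√(11396); squaring, (γ^2 - 228)^2 = 4·11396, i.e. γ^4 - 456γ^2 + 51984 - 45584 = 0, i.e. γ^4 - 456γ^2 + 6400 = 0. So γ is a root of x^4 - 456x^2 + 6400. This polynomial is irreducible over Q: it has no rational root (each ±√154 ± √74 is irrational), and any factorization into two quadratics over Q would force √(11396) ∈ Q (pairing opposite roots) or √154, √74 ∈ Q (other pairings), all impossible. Hence [Q(γ):Q] = 4 = [Q(√154, √74):Q], so Q(γ) = Q(√154, √74).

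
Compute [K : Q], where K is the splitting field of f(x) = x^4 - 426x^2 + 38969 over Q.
[K : Q] = 4

Solving the quadratic in x^2: x^2 = (426 ± √(426^2 - 4·38969))/2 = (426 ± √25600)/2 = (426 ± 160)/2, giving x^2 = 293 or x^2 = 133. So f(x) = (x^2 - 293)(x^2 - 133) and the roots of f are ±√293, ±√133. Hence the splitting field is K = Q(√293, √133). Since 293 and 133 are distinct squarefree integers > 1, their product 38969 is not a perfect square, so √133 ∉ Q(√293). By the tower law [K:Q] = [Q(√293,√133):Q(√293)] · [Q(√293):Q] = 2 · 2 = 4.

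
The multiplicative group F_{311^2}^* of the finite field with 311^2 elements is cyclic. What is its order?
|F_{311^2}^*| = 96720

F_{311^2} has 311^2 = 96721 elements; its multiplicative group consists of all nonzero elements, so |F_{311^2}^*| = 96721 - 1 = 96720. (It is cyclic since any finite subgroup of the multiplicative group of a field is cyclic.)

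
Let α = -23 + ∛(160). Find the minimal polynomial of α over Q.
m_α(x) = x^3 + 69x^2 + 1587x + 12007

Set β = α + 23 = ∛(160), so β^3 = 160. Then (α + 23)^3 - 160 = 0, i.e. α is a root of g(x) = (x + 23)^3 - 160 = x^3 + 69x^2 + 1587x + 12007. Since g(x) = h(x + 23) where h(x) = x^3 - 160, and h is irreducible over Q (because 160 is not a perfect cube, so h has no rational root, and a monic cubic with no rational root is irreducible), g is also irreducible (irreducibility is preserved under the substitution x → x + 23). Hence m_α(x) = x^3 + 69x^2 + 1587x + 12007.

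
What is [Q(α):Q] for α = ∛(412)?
[Q(α):Q] = 3

The minimal polynomial of α is x^3 - 412, irreducible over Q since 412 is not a perfect cube (so x^3 - 412 has no rational root). Hence [Q(α):Q] = deg(m_α) = 3.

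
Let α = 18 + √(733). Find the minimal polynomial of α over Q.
m_α(x) = x^2 - 36x - 409

From α - 18 = √(733), squaring gives (α - 18)^2 = 733, i.e. α^2 - 36α + 324 = 733, so α^2 - 36α - 409 = 0. The discriminant of x^2 - 36x - 409 is (-36)^2 - 4·(-409) = 1296 + 1636 = 2932, and 4·(733) is not a perfect square in Q since 733 is squarefree and ≠ 1. Hence x^2 - 36x - 409 is irreducible over Q and is the minimal polynomial of α.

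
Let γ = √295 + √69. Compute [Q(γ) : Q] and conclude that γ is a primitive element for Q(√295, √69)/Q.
[Q(γ) : Q] = 4 (equivalently, Q(γ) = Q(√295, √69))

Obviously Q(γ) ⊆ Q(√295, √69), and [Q(√295, √69):Q] = 4 (since 295, 69 are distinct squarefree integers > 1 with 20355 not a perfect square). To show equality we compute the minimal polynomial of γ. From γ = √295 + √69: γ^2 = 295 + 2√(20355) + 69 = 364 + 2√(20355), so γ^2 - 364 = 2√(20355); squaring, (γ^2 - 364)^2 = 4·20355, i.e. γ^4 - 728γ^2 + 132496 - 81420 = 0, i.e. γ^4 - 728γ^2 + 51076 = 0. So γ is a root of x^4 - 728x^2 + 51076. This polynomial is irreducible over Q: it has no rational root (each ±√295 ± √69 is irrational), and any factorization into two quadratics over Q would force √(20355) ∈ Q (pairing opposite roots) or √295, √69 ∈ Q (other pairings), all impossible. Hence [Q(γ):Q] = 4 = [Q(√295, √69):Q], so Q(γ) = Q(√295, √69).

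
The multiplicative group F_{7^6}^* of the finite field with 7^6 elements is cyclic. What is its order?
|F_{7^6}^*| = 117648

F_{7^6} has 7^6 = 117649 elements; its multiplicative group consists of all nonzero elements, so |F_{7^6}^*| = 117649 - 1 = 117648. (It is cyclic since any finite subgroup of the multiplicative group of a field is cyclic.)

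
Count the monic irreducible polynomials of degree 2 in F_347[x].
There are 60031 monic irreducible polynomials of degree 2 over F_347

Each element of F_{347^2} that lies in no proper subfield is a root of exactly one monic irreducible of degree 2 over F_347, and each such polynomial has 2 distinct roots in F_{347^2}. By Möbius inversion the count is N_347(2) = (1/2) Σ_{d|2} μ(2/d) · 347^d = (1/2)(μ(2)·347^1 + μ(1)·347^2) = 120062/2 = 60031.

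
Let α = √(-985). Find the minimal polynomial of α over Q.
m_α(x) = x^2 + 985

α satisfies α^2 + 985 = 0, so x^2 + 985 annihilates α. Since d = -985 is squarefree and ≠ 1, it is not a perfect square in Q, so x^2 + 985 has no rational root and is therefore irreducible over Q (a degree-2 polynomial over a field is irreducible iff it has no root). Hence m_α(x) = x^2 + 985.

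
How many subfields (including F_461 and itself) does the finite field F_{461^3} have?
F_{461^3} has 2 subfields

The subfields of F_{p^n} are exactly the fields F_{p^d} for d | n (each is the fixed field of the unique index-d subgroup of Gal(F_{p^n}/F_p) ≅ Z/nZ). The divisors of n = 3 are {1, 3}, giving 2 subfields: F_{461^1}, F_{461^3}.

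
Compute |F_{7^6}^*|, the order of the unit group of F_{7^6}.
|F_{7^6}^*| = 117648

F_{7^6} has 7^6 = 117649 elements; its multiplicative group consists of all nonzero elements, so |F_{7^6}^*| = 117649 - 1 = 117648. (It is cyclic since any finite subgroup of the multiplicative group of a field is cyclic.)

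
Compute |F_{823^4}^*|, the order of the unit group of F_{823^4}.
|F_{823^4}^*| = 458774574240

F_{823^4} has 823^4 = 458774574241 elements; its multiplicative group consists of all nonzero elements, so |F_{823^4}^*| = 458774574241 - 1 = 458774574240. (It is cyclic since any finite subgroup of the multiplicative group of a field is cyclic.)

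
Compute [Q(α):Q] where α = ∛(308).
[Q(α):Q] = 3

The minimal polynomial of α is x^3 - 308, irreducible over Q since 308 is not a perfect cube (so x^3 - 308 has no rational root). Hence [Q(α):Q] = deg(m_α) = 3.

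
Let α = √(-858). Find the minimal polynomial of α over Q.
m_α(x) = x^2 + 858

α satisfies α^2 + 858 = 0, so x^2 + 858 annihilates α. Since d = -858 is squarefree and ≠ 1, it is not a perfect square in Q, so x^2 + 858 has no rational root and is therefore irreducible over Q (a degree-2 polynomial over a field is irreducible iff it has no root). Hence m_α(x) = x^2 + 858.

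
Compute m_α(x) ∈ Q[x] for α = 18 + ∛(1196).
m_α(x) = x^3 - 54x^2 + 972x - 7028

Set β = α - 18 = ∛(1196), so β^3 = 1196. Then (α - 18)^3 - 1196 = 0, i.e. α is a root of g(x) = (x - 18)^3 - 1196 = x^3 - 54x^2 + 972x - 7028. Since g(x) = h(x - 18) where h(x) = x^3 - 1196, and h is irreducible over Q (because 1196 is not a perfect cube, so h has no rational root, and a monic cubic with no rational root is irreducible), g is also irreducible (irreducibility is preserved under the substitution x → x - 18). Hence m_α(x) = x^3 - 54x^2 + 972x - 7028.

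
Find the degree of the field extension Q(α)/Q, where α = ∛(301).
[Q(α):Q] = 3

The minimal polynomial of α is x^3 - 301, irreducible over Q since 301 is not a perfect cube (so x^3 - 301 has no rational root). Hence [Q(α):Q] = deg(m_α) = 3.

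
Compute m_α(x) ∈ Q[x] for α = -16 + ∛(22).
m_α(x) = x^3 + 48x^2 + 768x + 4074

Set β = α + 16 = ∛(22), so β^3 = 22. Then (α + 16)^3 - 22 = 0, i.e. α is a root of g(x) = (x + 16)^3 - 22 = x^3 + 48x^2 + 768x + 4074. Since g(x) = h(x + 16) where h(x) = x^3 - 22, and h is irreducible over Q (because 22 is not a perfect cube, so h has no rational root, and a monic cubic with no rational root is irreducible), g is also irreducible (irreducibility is preserved under the substitution x → x + 16). Hence m_α(x) = x^3 + 48x^2 + 768x + 4074.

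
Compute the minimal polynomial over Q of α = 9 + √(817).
m_α(x) = x^2 - 18x - 736

From α - 9 = √(817), squaring gives (α - 9)^2 = 817, i.e. α^2 - 18α + 81 = 817, so α^2 - 18α - 736 = 0. The discriminant of x^2 - 18x - 736 is (-18)^2 - 4·(-736) = 324 + 2944 = 3268, and 4·(817) is not a perfect square in Q since 817 is squarefree and ≠ 1. Hence x^2 - 18x - 736 is irreducible over Q and is the minimal polynomial of α.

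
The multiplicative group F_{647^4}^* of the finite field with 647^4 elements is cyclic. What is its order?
|F_{647^4}^*| = 175233494880

F_{647^4} has 647^4 = 175233494881 elements; its multiplicative group consists of all nonzero elements, so |F_{647^4}^*| = 175233494881 - 1 = 175233494880. (It is cyclic since any finite subgroup of the multiplicative group of a field is cyclic.)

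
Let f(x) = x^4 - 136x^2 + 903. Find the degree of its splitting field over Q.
[K : Q] = 4

Solving the quadratic in x^2: x^2 = (136 ± √(136^2 - 4·903))/2 = (136 ± √14884)/2 = (136 ± 122)/2, giving x^2 = 129 or x^2 = 7. So f(x) = (x^2 - 129)(x^2 - 7) and the roots of f are ±√129, ±√7. Hence the splitting field is K = Q(√129, √7). Since 129 and 7 are distinct squarefree integers > 1, their product 903 is not a perfect square, so √7 ∉ Q(√129). By the tower law [K:Q] = [Q(√129,√7):Q(√129)] · [Q(√129):Q] = 2 · 2 = 4.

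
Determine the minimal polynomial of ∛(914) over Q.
m_α(x) = x^3 - 914

α satisfies α^3 = 914, so x^3 - 914 annihilates α. By the rational root test, a rational root p/q (in lowest terms) of x^3 - 914 would satisfy p^3 = 914 q^3, forcing q = 1 and p^3 = 914; but 914 is not a perfect cube, contradiction. A monic cubic over Q with no rational root is irreducible (any nontrivial factorization would include a linear factor). Hence x^3 - 914 is the minimal polynomial of α, and in particular [Q(α):Q] = 3.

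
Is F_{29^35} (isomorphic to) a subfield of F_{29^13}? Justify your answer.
No: F_{29^35} is not a subfield of F_{29^13}

F_{p^m} embeds in F_{p^n} iff m | n. Here 35 ∤ 13 (since 13 = 0·35 + 13 with remainder 13 ≠ 0), so F_{29^35} is not a subfield of F_{29^13}. Equivalently: if it were, the tower law would give 35 = [F_{29^35}:F_29] dividing [F_{29^13}:F_29] = 13, contradiction.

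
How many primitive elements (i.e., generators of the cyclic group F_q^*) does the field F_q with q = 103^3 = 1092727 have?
There are φ(1092726) = 342720 primitive elements

F_q^* is cyclic of order q - 1 = 1092726. A cyclic group of order m has exactly φ(m) generators. Here m = 1092726 = 2 · 3^2 · 17 · 3571, so the number of primitive elements is φ(1092726) = 342720.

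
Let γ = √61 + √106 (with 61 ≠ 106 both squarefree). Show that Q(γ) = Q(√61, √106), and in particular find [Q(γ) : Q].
[Q(γ) : Q] = 4 (equivalently, Q(γ) = Q(√61, √106))

Obviously Q(γ) ⊆ Q(√61, √106), and [Q(√61, √106):Q] = 4 (since 61, 106 are distinct squarefree integers > 1 with 6466 not a perfect square). To show equality we compute the minimal polynomial of γ. From γ = √61 + √106: γ^2 = 61 + 2√(6466) + 106 = 167 + 2√(6466), so γ^2 - 167 = 2√(6466); squaring, (γ^2 - 167)^2 = 4·6466, i.e. γ^4 - 334γ^2 + 27889 - 25864 = 0, i.e. γ^4 - 334γ^2 + 2025 = 0. So γ is a root of x^4 - 334x^2 + 2025. This polynomial is irreducible over Q: it has no rational root (each ±√61 ± √106 is irrational), and any factorization into two quadratics over Q would force √(6466) ∈ Q (pairing opposite roots) or √61, √106 ∈ Q (other pairings), all impossible. Hence [Q(γ):Q] = 4 = [Q(√61, √106):Q], so Q(γ) = Q(√61, √106).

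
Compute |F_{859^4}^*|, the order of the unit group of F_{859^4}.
|F_{859^4}^*| = 544468370160

F_{859^4} has 859^4 = 544468370161 elements; its multiplicative group consists of all nonzero elements, so |F_{859^4}^*| = 544468370161 - 1 = 544468370160. (It is cyclic since any finite subgroup of the multiplicative group of a field is cyclic.)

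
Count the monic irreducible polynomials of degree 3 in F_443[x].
There are 28979288 monic irreducible polynomials of degree 3 over F_443

Each element of F_{443^3} that lies in no proper subfield is a root of exactly one monic irreducible of degree 3 over F_443, and each such polynomial has 3 distinct roots in F_{443^3}. By Möbius inversion the count is N_443(3) = (1/3) Σ_{d|3} μ(3/d) · 443^d = (1/3)(μ(3)·443^1 + μ(1)·443^3) = 86937864/3 = 28979288.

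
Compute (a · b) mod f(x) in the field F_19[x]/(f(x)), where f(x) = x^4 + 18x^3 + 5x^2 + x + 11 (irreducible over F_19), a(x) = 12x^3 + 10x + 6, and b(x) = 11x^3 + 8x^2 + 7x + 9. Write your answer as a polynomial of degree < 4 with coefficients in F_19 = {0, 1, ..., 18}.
a · b ≡ 17x^3 + 8x^2 + 9x + 12 (mod f(x))

Multiply in F_19[x]: a(x)·b(x) = (12x^3 + 10x + 6)·(11x^3 + 8x^2 + 7x + 9) = 18x^6 + x^5 + 4x^4 + 7x^3 + 4x^2 + 18x + 16. This has degree ≥ 4, so divide by f(x) over F_19: 18x^6 + x^5 + 4x^4 + 7x^3 + 4x^2 + 18x + 16 = (18x^2 + 9)·(x^4 + 18x^3 + 5x^2 + x + 11) + (17x^3 + 8x^2 + 9x + 12). Hence a·b ≡ 17x^3 + 8x^2 + 9x + 12 (mod f). (F_19[x]/(f) is a field with 19^4 = 130321 elements since f is irreducible of degree 4.)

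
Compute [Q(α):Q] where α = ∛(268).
[Q(α):Q] = 3

The minimal polynomial of α is x^3 - 268, irreducible over Q since 268 is not a perfect cube (so x^3 - 268 has no rational root). Hence [Q(α):Q] = deg(m_α) = 3.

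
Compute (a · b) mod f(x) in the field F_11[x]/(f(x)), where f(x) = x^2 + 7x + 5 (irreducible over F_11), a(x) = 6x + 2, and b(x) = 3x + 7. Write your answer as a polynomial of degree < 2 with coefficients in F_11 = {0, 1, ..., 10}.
a · b ≡ 10x + 1 (mod f(x))

Multiply in F_11[x]: a(x)·b(x) = (6x + 2)·(3x + 7) = 7x^2 + 4x + 3. This has degree ≥ 2, so divide by f(x) over F_11: 7x^2 + 4x + 3 = (7)·(x^2 + 7x + 5) + (10x + 1). Hence a·b ≡ 10x + 1 (mod f). (F_11[x]/(f) is a field with 11^2 = 121 elements since f is irreducible of degree 2.)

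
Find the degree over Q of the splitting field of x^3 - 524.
[K : Q] = 6

The roots of x^3 - 524 are ∛524, ω∛524, ω^2∛524 where ω = e^(2πi/3) is a primitive cube root of unity, so K = Q(∛524, ω). Now [Q(∛524):Q] = 3 (since 524 is not a perfect cube, x^3 - 524 is irreducible) and [Q(ω):Q] = 2. Both 2 and 3 divide [K:Q], and [K:Q] ≤ 3·2 = 6, so [K:Q] = 6. (Equivalently: Q(∛524) ⊂ R but ω ∉ R, so [K : Q(∛524)] = 2.)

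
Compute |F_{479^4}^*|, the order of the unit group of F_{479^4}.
|F_{479^4}^*| = 52643172480

F_{479^4} has 479^4 = 52643172481 elements; its multiplicative group consists of all nonzero elements, so |F_{479^4}^*| = 52643172481 - 1 = 52643172480. (It is cyclic since any finite subgroup of the multiplicative group of a field is cyclic.)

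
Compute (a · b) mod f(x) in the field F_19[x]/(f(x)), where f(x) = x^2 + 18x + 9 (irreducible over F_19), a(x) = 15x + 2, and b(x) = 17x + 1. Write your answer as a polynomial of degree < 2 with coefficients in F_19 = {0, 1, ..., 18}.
a · b ≡ 6 (mod f(x))

Multiply in F_19[x]: a(x)·b(x) = (15x + 2)·(17x + 1) = 8x^2 + 11x + 2. This has degree ≥ 2, so divide by f(x) over F_19: 8x^2 + 11x + 2 = (8)·(x^2 + 18x + 9) + (6). Hence a·b ≡ 6 (mod f). (F_19[x]/(f) is a field with 19^2 = 361 elements since f is irreducible of degree 2.)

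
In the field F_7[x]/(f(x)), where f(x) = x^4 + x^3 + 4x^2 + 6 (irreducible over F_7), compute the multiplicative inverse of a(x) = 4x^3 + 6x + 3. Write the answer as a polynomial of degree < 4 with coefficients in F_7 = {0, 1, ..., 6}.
a(x)^(-1) ≡ 2x^2 + x + 4 (mod f(x))

Since f is irreducible over F_7, F_7[x]/(f) is a field and a(x) ≠ 0 has an inverse. Apply the extended Euclidean algorithm to f(x) and a(x) in F_7[x]: f(x) = (2x + 2)·a(x) + (6x^2 + 3x);  a(x) = (3x + 2)·(6x^2 + 3x) + (3). The last nonzero remainder is the constant 3 = gcd(f, a) in F_7. Back-substituting through the division chain expresses 3 = s(x)·a(x) + t(x)·f(x) with s(x) ≡ 6x^2 + 3x + 5 (mod f), so (6x^2 + 3x + 5)·a(x) ≡ 3 (mod f). Multiplying by 3^(-1) ≡ 5 in F_7 gives a(x)^(-1) ≡ 5·(6x^2 + 3x + 5) ≡ 2x^2 + x + 4 (mod f). Check: (4x^3 + 6x + 3)·(2x^2 + x + 4) = x^5 + 4x^4 + 5x^2 + 6x + 5 ≡ 1 (mod x^4 + x^3 + 4x^2 + 6).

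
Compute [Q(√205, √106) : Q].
[Q(√205, √106) : Q] = 4

[Q(√205):Q] = 2 (min poly x^2 - 205, irreducible since 205 is squarefree > 1). For the top step, suppose √106 ∈ Q(√205), say √106 = c + d√205 with c, d ∈ Q. Squaring: 106 = c^2 + 205d^2 + 2cd√205. Since √205 ∉ Q this forces 2cd = 0. If d = 0 then √106 = c ∈ Q, contradicting 106 squarefree > 1. If c = 0 then 106 = 205d^2, so 205·106 = (205d)^2 is a perfect square in Q — but 205·106 = 21730 is not a perfect square (since 205 and 106 are distinct squarefree integers). Contradiction. Hence √106 ∉ Q(√205), so x^2 - 106 stays irreducible over Q(√205) and [Q(√205, √106) : Q(√205)] = 2. By the tower law, [Q(√205, √106) : Q] = 2 · 2 = 4.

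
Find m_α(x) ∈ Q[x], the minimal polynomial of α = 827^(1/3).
m_α(x) = x^3 - 827

α satisfies α^3 = 827, so x^3 - 827 annihilates α. By the rational root test, a rational root p/q (in lowest terms) of x^3 - 827 would satisfy p^3 = 827 q^3, forcing q = 1 and p^3 = 827; but 827 is not a perfect cube, contradiction. A monic cubic over Q with no rational root is irreducible (any nontrivial factorization would include a linear factor). Hence x^3 - 827 is the minimal polynomial of α, and in particular [Q(α):Q] = 3.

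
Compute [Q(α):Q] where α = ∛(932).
[Q(α):Q] = 3

The minimal polynomial of α is x^3 - 932, irreducible over Q since 932 is not a perfect cube (so x^3 - 932 has no rational root). Hence [Q(α):Q] = deg(m_α) = 3.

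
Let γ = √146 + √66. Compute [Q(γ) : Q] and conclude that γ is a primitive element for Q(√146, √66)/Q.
[Q(γ) : Q] = 4 (equivalently, Q(γ) = Q(√146, √66))

Obviously Q(γ) ⊆ Q(√146, √66), and [Q(√146, √66):Q] = 4 (since 146, 66 are distinct squarefree integers > 1 with 9636 not a perfect square). To show equality we compute the minimal polynomial of γ. From γ = √146 + √66: γ^2 = 146 + 2√(9636) + 66 = 212 + 2√(9636), so γ^2 - 212 = 2√(9636); squaring, (γ^2 - 212)^2 = 4·9636, i.e. γ^4 - 424γ^2 + 44944 - 38544 = 0, i.e. γ^4 - 424γ^2 + 6400 = 0. So γ is a root of x^4 - 424x^2 + 6400. This polynomial is irreducible over Q: it has no rational root (each ±√146 ± √66 is irrational), and any factorization into two quadratics over Q would force √(9636) ∈ Q (pairing opposite roots) or √146, √66 ∈ Q (other pairings), all impossible. Hence [Q(γ):Q] = 4 = [Q(√146, √66):Q], so Q(γ) = Q(√146, √66).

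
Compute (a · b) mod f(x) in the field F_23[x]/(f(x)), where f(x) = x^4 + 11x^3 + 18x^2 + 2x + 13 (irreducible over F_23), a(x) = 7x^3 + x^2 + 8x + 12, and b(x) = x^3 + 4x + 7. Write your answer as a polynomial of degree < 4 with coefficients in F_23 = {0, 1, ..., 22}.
a · b ≡ 21x^3 + 12x^2 + 14x (mod f(x))

Multiply in F_23[x]: a(x)·b(x) = (7x^3 + x^2 + 8x + 12)·(x^3 + 4x + 7) = 7x^6 + x^5 + 13x^4 + 19x^3 + 16x^2 + 12x + 15. This has degree ≥ 4, so divide by f(x) over F_23: 7x^6 + x^5 + 13x^4 + 19x^3 + 16x^2 + 12x + 15 = (7x^2 + 16x + 10)·(x^4 + 11x^3 + 18x^2 + 2x + 13) + (21x^3 + 12x^2 + 14x). Hence a·b ≡ 21x^3 + 12x^2 + 14x (mod f). (F_23[x]/(f) is a field with 23^4 = 279841 elements since f is irreducible of degree 4.)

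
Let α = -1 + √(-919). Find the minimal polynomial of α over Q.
m_α(x) = x^2 + 2x + 920

From α + 1 = √(-919), squaring gives (α + 1)^2 = -919, i.e. α^2 + 2α + 1 = -919, so α^2 + 2α + 920 = 0. The discriminant of x^2 + 2x + 920 is (2)^2 - 4·(920) = 4 - 3680 = -3676, and 4·(-919) is not a perfect square in Q since -919 is squarefree and ≠ 1. Hence x^2 + 2x + 920 is irreducible over Q and is the minimal polynomial of α.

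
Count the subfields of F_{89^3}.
F_{89^3} has 2 subfields

The subfields of F_{p^n} are exactly the fields F_{p^d} for d | n (each is the fixed field of the unique index-d subgroup of Gal(F_{p^n}/F_p) ≅ Z/nZ). The divisors of n = 3 are {1, 3}, giving 2 subfields: F_{89^1}, F_{89^3}.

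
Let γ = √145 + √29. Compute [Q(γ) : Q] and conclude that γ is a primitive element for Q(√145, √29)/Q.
[Q(γ) : Q] = 4 (equivalently, Q(γ) = Q(√145, √29))

Obviously Q(γ) ⊆ Q(√145, √29), and [Q(√145, √29):Q] = 4 (since 145, 29 are distinct squarefree integers > 1 with 4205 not a perfect square). To show equality we compute the minimal polynomial of γ. From γ = √145 + √29: γ^2 = 145 + 2√(4205) + 29 = 174 + 2√(4205), so γ^2 - 174 = 2√(4205); squaring, (γ^2 - 174)^2 = 4·4205, i.e. γ^4 - 348γ^2 + 30276 - 16820 = 0, i.e. γ^4 - 348γ^2 + 13456 = 0. So γ is a root of x^4 - 348x^2 + 13456. This polynomial is irreducible over Q: it has no rational root (each ±√145 ± √29 is irrational), and any factorization into two quadratics over Q would force √(4205) ∈ Q (pairing opposite roots) or √145, √29 ∈ Q (other pairings), all impossible. Hence [Q(γ):Q] = 4 = [Q(√145, √29):Q], so Q(γ) = Q(√145, √29).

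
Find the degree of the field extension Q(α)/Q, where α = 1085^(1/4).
[Q(α):Q] = 4

α is a root of x^4 - 1085. By Eisenstein's criterion at the prime p = 5 (which divides the constant term 1085 but p^2 = 25 does not, since 1085 is squarefree), x^4 - 1085 is irreducible over Q. Hence [Q(α):Q] = 4.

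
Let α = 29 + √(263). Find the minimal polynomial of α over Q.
m_α(x) = x^2 - 58x + 578

From α - 29 = √(263), squaring gives (α - 29)^2 = 263, i.e. α^2 - 58α + 841 = 263, so α^2 - 58α + 578 = 0. The discriminant of x^2 - 58x + 578 is (-58)^2 - 4·(578) = 3364 - 2312 = 1052, and 4·(263) is not a perfect square in Q since 263 is squarefree and ≠ 1. Hence x^2 - 58x + 578 is irreducible over Q and is the minimal polynomial of α.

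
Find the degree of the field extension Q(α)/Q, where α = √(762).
[Q(α):Q] = 2

[Q(α):Q] equals the degree of the minimal polynomial of α. Here α^2 = 762 and x^2 - 762 is irreducible (d = 762 is squarefree, ≠ 1, hence not a square), so deg(m_α) = 2. Thus [Q(α):Q] = 2.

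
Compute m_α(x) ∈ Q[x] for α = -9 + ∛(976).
m_α(x) = x^3 + 27x^2 + 243x - 247

Set β = α + 9 = ∛(976), so β^3 = 976. Then (α + 9)^3 - 976 = 0, i.e. α is a root of g(x) = (x + 9)^3 - 976 = x^3 + 27x^2 + 243x - 247. Since g(x) = h(x + 9) where h(x) = x^3 - 976, and h is irreducible over Q (because 976 is not a perfect cube, so h has no rational root, and a monic cubic with no rational root is irreducible), g is also irreducible (irreducibility is preserved under the substitution x → x + 9). Hence m_α(x) = x^3 + 27x^2 + 243x - 247.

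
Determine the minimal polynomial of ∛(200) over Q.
m_α(x) = x^3 - 200

α satisfies α^3 = 200, so x^3 - 200 annihilates α. By the rational root test, a rational root p/q (in lowest terms) of x^3 - 200 would satisfy p^3 = 200 q^3, forcing q = 1 and p^3 = 200; but 200 is not a perfect cube, contradiction. A monic cubic over Q with no rational root is irreducible (any nontrivial factorization would include a linear factor). Hence x^3 - 200 is the minimal polynomial of α, and in particular [Q(α):Q] = 3.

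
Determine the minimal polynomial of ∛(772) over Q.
m_α(x) = x^3 - 772

α satisfies α^3 = 772, so x^3 - 772 annihilates α. By the rational root test, a rational root p/q (in lowest terms) of x^3 - 772 would satisfy p^3 = 772 q^3, forcing q = 1 and p^3 = 772; but 772 is not a perfect cube, contradiction. A monic cubic over Q with no rational root is irreducible (any nontrivial factorization would include a linear factor). Hence x^3 - 772 is the minimal polynomial of α, and in particular [Q(α):Q] = 3.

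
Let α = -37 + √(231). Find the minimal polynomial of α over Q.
m_α(x) = x^2 + 74x + 1138

From α + 37 = √(231), squaring gives (α + 37)^2 = 231, i.e. α^2 + 74α + 1369 = 231, so α^2 + 74α + 1138 = 0. The discriminant of x^2 + 74x + 1138 is (74)^2 - 4·(1138) = 5476 - 4552 = 924, and 4·(231) is not a perfect square in Q since 231 is squarefree and ≠ 1. Hence x^2 + 74x + 1138 is irreducible over Q and is the minimal polynomial of α.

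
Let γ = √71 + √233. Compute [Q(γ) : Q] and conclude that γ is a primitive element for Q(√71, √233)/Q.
[Q(γ) : Q] = 4 (equivalently, Q(γ) = Q(√71, √233))

Obviously Q(γ) ⊆ Q(√71, √233), and [Q(√71, √233):Q] = 4 (since 71, 233 are distinct squarefree integers > 1 with 16543 not a perfect square). To show equality we compute the minimal polynomial of γ. From γ = √71 + √233: γ^2 = 71 + 2√(16543) + 233 = 304 + 2√(16543), so γ^2 - 304 = 2√(16543); squaring, (γ^2 - 304)^2 = 4·16543, i.e. γ^4 - 608γ^2 + 92416 - 66172 = 0, i.e. γ^4 - 608γ^2 + 26244 = 0. So γ is a root of x^4 - 608x^2 + 26244. This polynomial is irreducible over Q: it has no rational root (each ±√71 ± √233 is irrational), and any factorization into two quadratics over Q would force √(16543) ∈ Q (pairing opposite roots) or √71, √233 ∈ Q (other pairings), all impossible. Hence [Q(γ):Q] = 4 = [Q(√71, √233):Q], so Q(γ) = Q(√71, √233).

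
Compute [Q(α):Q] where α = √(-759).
[Q(α):Q] = 2

[Q(α):Q] equals the degree of the minimal polynomial of α. Here α^2 = -759 and x^2 + 759 is irreducible (d = -759 is squarefree, ≠ 1, hence not a square), so deg(m_α) = 2. Thus [Q(α):Q] = 2.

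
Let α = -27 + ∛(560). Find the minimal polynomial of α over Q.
m_α(x) = x^3 + 81x^2 + 2187x + 19123

Set β = α + 27 = ∛(560), so β^3 = 560. Then (α + 27)^3 - 560 = 0, i.e. α is a root of g(x) = (x + 27)^3 - 560 = x^3 + 81x^2 + 2187x + 19123. Since g(x) = h(x + 27) where h(x) = x^3 - 560, and h is irreducible over Q (because 560 is not a perfect cube, so h has no rational root, and a monic cubic with no rational root is irreducible), g is also irreducible (irreducibility is preserved under the substitution x → x + 27). Hence m_α(x) = x^3 + 81x^2 + 2187x + 19123.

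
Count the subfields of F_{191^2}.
F_{191^2} has 2 subfields

The subfields of F_{p^n} are exactly the fields F_{p^d} for d | n (each is the fixed field of the unique index-d subgroup of Gal(F_{p^n}/F_p) ≅ Z/nZ). The divisors of n = 2 are {1, 2}, giving 2 subfields: F_{191^1}, F_{191^2}.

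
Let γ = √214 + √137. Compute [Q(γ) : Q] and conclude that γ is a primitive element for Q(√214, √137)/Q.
[Q(γ) : Q] = 4 (equivalently, Q(γ) = Q(√214, √137))

Obviously Q(γ) ⊆ Q(√214, √137), and [Q(√214, √137):Q] = 4 (since 214, 137 are distinct squarefree integers > 1 with 29318 not a perfect square). To show equality we compute the minimal polynomial of γ. From γ = √214 + √137: γ^2 = 214 + 2√(29318) + 137 = 351 + 2√(29318), so γ^2 - 351 = 2√(29318); squaring, (γ^2 - 351)^2 = 4·29318, i.e. γ^4 - 702γ^2 + 123201 - 117272 = 0, i.e. γ^4 - 702γ^2 + 5929 = 0. So γ is a root of x^4 - 702x^2 + 5929. This polynomial is irreducible over Q: it has no rational root (each ±√214 ± √137 is irrational), and any factorization into two quadratics over Q would force √(29318) ∈ Q (pairing opposite roots) or √214, √137 ∈ Q (other pairings), all impossible. Hence [Q(γ):Q] = 4 = [Q(√214, √137):Q], so Q(γ) = Q(√214, √137).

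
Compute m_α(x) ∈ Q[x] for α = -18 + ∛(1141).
m_α(x) = x^3 + 54x^2 + 972x + 4691

Set β = α + 18 = ∛(1141), so β^3 = 1141. Then (α + 18)^3 - 1141 = 0, i.e. α is a root of g(x) = (x + 18)^3 - 1141 = x^3 + 54x^2 + 972x + 4691. Since g(x) = h(x + 18) where h(x) = x^3 - 1141, and h is irreducible over Q (because 1141 is not a perfect cube, so h has no rational root, and a monic cubic with no rational root is irreducible), g is also irreducible (irreducibility is preserved under the substitution x → x + 18). Hence m_α(x) = x^3 + 54x^2 + 972x + 4691.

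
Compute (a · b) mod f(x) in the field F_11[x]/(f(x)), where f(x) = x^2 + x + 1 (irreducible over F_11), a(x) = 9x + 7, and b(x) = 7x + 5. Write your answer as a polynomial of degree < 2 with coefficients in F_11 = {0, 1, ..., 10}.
a · b ≡ 9x + 5 (mod f(x))

Multiply in F_11[x]: a(x)·b(x) = (9x + 7)·(7x + 5) = 8x^2 + 6x + 2. This has degree ≥ 2, so divide by f(x) over F_11: 8x^2 + 6x + 2 = (8)·(x^2 + x + 1) + (9x + 5). Hence a·b ≡ 9x + 5 (mod f). (F_11[x]/(f) is a field with 11^2 = 121 elements since f is irreducible of degree 2.)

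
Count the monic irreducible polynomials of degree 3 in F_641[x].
There are 87791360 monic irreducible polynomials of degree 3 over F_641

Each element of F_{641^3} that lies in no proper subfield is a root of exactly one monic irreducible of degree 3 over F_641, and each such polynomial has 3 distinct roots in F_{641^3}. By Möbius inversion the count is N_641(3) = (1/3) Σ_{d|3} μ(3/d) · 641^d = (1/3)(μ(3)·641^1 + μ(1)·641^3) = 263374080/3 = 87791360.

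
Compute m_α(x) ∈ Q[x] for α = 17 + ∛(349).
m_α(x) = x^3 - 51x^2 + 867x - 5262

Set β = α - 17 = ∛(349), so β^3 = 349. Then (α - 17)^3 - 349 = 0, i.e. α is a root of g(x) = (x - 17)^3 - 349 = x^3 - 51x^2 + 867x - 5262. Since g(x) = h(x - 17) where h(x) = x^3 - 349, and h is irreducible over Q (because 349 is not a perfect cube, so h has no rational root, and a monic cubic with no rational root is irreducible), g is also irreducible (irreducibility is preserved under the substitution x → x - 17). Hence m_α(x) = x^3 - 51x^2 + 867x - 5262.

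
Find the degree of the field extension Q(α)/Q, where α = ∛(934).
[Q(α):Q] = 3

The minimal polynomial of α is x^3 - 934, irreducible over Q since 934 is not a perfect cube (so x^3 - 934 has no rational root). Hence [Q(α):Q] = deg(m_α) = 3.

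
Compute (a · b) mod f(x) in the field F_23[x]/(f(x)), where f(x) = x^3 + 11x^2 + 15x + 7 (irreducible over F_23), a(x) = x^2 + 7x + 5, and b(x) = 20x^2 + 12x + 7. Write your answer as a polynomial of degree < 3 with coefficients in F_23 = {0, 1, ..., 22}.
a · b ≡ 18x^2 + 5 (mod f(x))

Multiply in F_23[x]: a(x)·b(x) = (x^2 + 7x + 5)·(20x^2 + 12x + 7) = 20x^4 + 14x^3 + 7x^2 + 17x + 12. This has degree ≥ 3, so divide by f(x) over F_23: 20x^4 + 14x^3 + 7x^2 + 17x + 12 = (20x + 1)·(x^3 + 11x^2 + 15x + 7) + (18x^2 + 5). Hence a·b ≡ 18x^2 + 5 (mod f). (F_23[x]/(f) is a field with 23^3 = 12167 elements since f is irreducible of degree 3.)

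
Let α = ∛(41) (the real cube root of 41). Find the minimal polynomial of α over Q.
m_α(x) = x^3 - 41

α satisfies α^3 = 41, so x^3 - 41 annihilates α. By the rational root test, a rational root p/q (in lowest terms) of x^3 - 41 would satisfy p^3 = 41 q^3, forcing q = 1 and p^3 = 41; but 41 is not a perfect cube, contradiction. A monic cubic over Q with no rational root is irreducible (any nontrivial factorization would include a linear factor). Hence x^3 - 41 is the minimal polynomial of α, and in particular [Q(α):Q] = 3.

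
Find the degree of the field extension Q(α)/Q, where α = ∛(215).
[Q(α):Q] = 3

The minimal polynomial of α is x^3 - 215, irreducible over Q since 215 is not a perfect cube (so x^3 - 215 has no rational root). Hence [Q(α):Q] = deg(m_α) = 3.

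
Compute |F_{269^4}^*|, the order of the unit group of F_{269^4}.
|F_{269^4}^*| = 5236114320

F_{269^4} has 269^4 = 5236114321 elements; its multiplicative group consists of all nonzero elements, so |F_{269^4}^*| = 5236114321 - 1 = 5236114320. (It is cyclic since any finite subgroup of the multiplicative group of a field is cyclic.)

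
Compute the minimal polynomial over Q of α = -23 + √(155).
m_α(x) = x^2 + 46x + 374

From α + 23 = √(155), squaring gives (α + 23)^2 = 155, i.e. α^2 + 46α + 529 = 155, so α^2 + 46α + 374 = 0. The discriminant of x^2 + 46x + 374 is (46)^2 - 4·(374) = 2116 - 1496 = 620, and 4·(155) is not a perfect square in Q since 155 is squarefree and ≠ 1. Hence x^2 + 46x + 374 is irreducible over Q and is the minimal polynomial of α.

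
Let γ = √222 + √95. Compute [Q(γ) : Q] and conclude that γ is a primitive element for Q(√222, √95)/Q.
[Q(γ) : Q] = 4 (equivalently, Q(γ) = Q(√222, √95))

Obviously Q(γ) ⊆ Q(√222, √95), and [Q(√222, √95):Q] = 4 (since 222, 95 are distinct squarefree integers > 1 with 21090 not a perfect square). To show equality we compute the minimal polynomial of γ. From γ = √222 + √95: γ^2 = 222 + 2√(21090) + 95 = 317 + 2√(21090), so γ^2 - 317 = 2√(21090); squaring, (γ^2 - 317)^2 = 4·21090, i.e. γ^4 - 634γ^2 + 100489 - 84360 = 0, i.e. γ^4 - 634γ^2 + 16129 = 0. So γ is a root of x^4 - 634x^2 + 16129. This polynomial is irreducible over Q: it has no rational root (each ±√222 ± √95 is irrational), and any factorization into two quadratics over Q would force √(21090) ∈ Q (pairing opposite roots) or √222, √95 ∈ Q (other pairings), all impossible. Hence [Q(γ):Q] = 4 = [Q(√222, √95):Q], so Q(γ) = Q(√222, √95).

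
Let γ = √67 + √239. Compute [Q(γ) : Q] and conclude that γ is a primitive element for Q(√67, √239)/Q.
[Q(γ) : Q] = 4 (equivalently, Q(γ) = Q(√67, √239))

Obviously Q(γ) ⊆ Q(√67, √239), and [Q(√67, √239):Q] = 4 (since 67, 239 are distinct squarefree integers > 1 with 16013 not a perfect square). To show equality we compute the minimal polynomial of γ. From γ = √67 + √239: γ^2 = 67 + 2√(16013) + 239 = 306 + 2√(16013), so γ^2 - 306 = 2√(16013); squaring, (γ^2 - 306)^2 = 4·16013, i.e. γ^4 - 612γ^2 + 93636 - 64052 = 0, i.e. γ^4 - 612γ^2 + 29584 = 0. So γ is a root of x^4 - 612x^2 + 29584. This polynomial is irreducible over Q: it has no rational root (each ±√67 ± √239 is irrational), and any factorization into two quadratics over Q would force √(16013) ∈ Q (pairing opposite roots) or √67, √239 ∈ Q (other pairings), all impossible. Hence [Q(γ):Q] = 4 = [Q(√67, √239):Q], so Q(γ) = Q(√67, √239).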